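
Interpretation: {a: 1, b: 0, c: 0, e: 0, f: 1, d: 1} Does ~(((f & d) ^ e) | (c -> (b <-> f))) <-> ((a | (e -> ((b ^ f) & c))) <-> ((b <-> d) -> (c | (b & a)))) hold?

f & d = 1 & 1 = 1
(f & d) ^ e = 1 ^ 0 = 1
b <-> f = 0 <-> 1 = 0
c -> (b <-> f) = 0 -> 0 = 1
((f & d) ^ e) | (c -> (b <-> f)) = 1 | 1 = 1
~(((f & d) ^ e) | (c -> (b <-> f))) = ~1 = 0
b ^ f = 0 ^ 1 = 1
(b ^ f) & c = 1 & 0 = 0
e -> ((b ^ f) & c) = 0 -> 0 = 1
a | (e -> ((b ^ f) & c)) = 1 | 1 = 1
b <-> d = 0 <-> 1 = 0
b & a = 0 & 1 = 0
c | (b & a) = 0 | 0 = 0
(b <-> d) -> (c | (b & a)) = 0 -> 0 = 1
(a | (e -> ((b ^ f) & c))) <-> ((b <-> d) -> (c | (b & a))) = 1 <-> 1 = 1
~(((f & d) ^ e) | (c -> (b <-> f))) <-> ((a | (e -> ((b ^ f) & c))) <-> ((b <-> d) -> (c | (b & a)))) = 0 <-> 1 = 0

0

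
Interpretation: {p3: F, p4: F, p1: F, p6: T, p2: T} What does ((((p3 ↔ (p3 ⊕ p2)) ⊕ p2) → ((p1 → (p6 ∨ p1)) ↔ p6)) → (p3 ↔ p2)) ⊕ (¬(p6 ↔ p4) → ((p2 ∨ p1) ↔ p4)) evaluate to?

F

p3 ⊕ p2 = F ⊕ T = T
p3 ↔ (p3 ⊕ p2) = F ↔ T = F
(p3 ↔ (p3 ⊕ p2)) ⊕ p2 = F ⊕ T = T
p6 ∨ p1 = T ∨ F = T
p1 → (p6 ∨ p1) = F → T = T
(p1 → (p6 ∨ p1)) ↔ p6 = T ↔ T = T
((p3 ↔ (p3 ⊕ p2)) ⊕ p2) → ((p1 → (p6 ∨ p1)) ↔ p6) = T → T = T
p3 ↔ p2 = F ↔ T = F
(((p3 ↔ (p3 ⊕ p2)) ⊕ p2) → ((p1 → (p6 ∨ p1)) ↔ p6)) → (p3 ↔ p2) = T → F = F
p6 ↔ p4 = T ↔ F = F
¬(p6 ↔ p4) = ¬F = T
p2 ∨ p1 = T ∨ F = T
(p2 ∨ p1) ↔ p4 = T ↔ F = F
¬(p6 ↔ p4) → ((p2 ∨ p1) ↔ p4) = T → F = F
((((p3 ↔ (p3 ⊕ p2)) ⊕ p2) → ((p1 → (p6 ∨ p1)) ↔ p6)) → (p3 ↔ p2)) ⊕ (¬(p6 ↔ p4) → ((p2 ∨ p1) ↔ p4)) = F ⊕ F = F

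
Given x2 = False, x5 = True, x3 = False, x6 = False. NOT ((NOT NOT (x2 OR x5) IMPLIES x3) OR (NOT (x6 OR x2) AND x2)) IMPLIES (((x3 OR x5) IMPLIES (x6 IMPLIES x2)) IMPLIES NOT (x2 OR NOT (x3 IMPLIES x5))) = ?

Substituting x2=False, x5=True, x3=False, x6=False:
x2 OR x5 = False OR True = True
NOT (x2 OR x5) = NOT True = False
NOT NOT (x2 OR x5) = NOT False = True
NOT NOT (x2 OR x5) IMPLIES x3 = True IMPLIES False = False
x6 OR x2 = False OR False = False
NOT (x6 OR x2) = NOT False = True
NOT (x6 OR x2) AND x2 = True AND False = False
(NOT NOT (x2 OR x5) IMPLIES x3) OR (NOT (x6 OR x2) AND x2) = False OR False = False
NOT ((NOT NOT (x2 OR x5) IMPLIES x3) OR (NOT (x6 OR x2) AND x2)) = NOT False = True
x3 OR x5 = False OR True = True
x6 IMPLIES x2 = False IMPLIES False = True
(x3 OR x5) IMPLIES (x6 IMPLIES x2) = True IMPLIES True = True
x3 IMPLIES x5 = False IMPLIES True = True
NOT (x3 IMPLIES x5) = NOT True = False
x2 OR NOT (x3 IMPLIES x5) = False OR False = False
NOT (x2 OR NOT (x3 IMPLIES x5)) = NOT False = True
((x3 OR x5) IMPLIES (x6 IMPLIES x2)) IMPLIES NOT (x2 OR NOT (x3 IMPLIES x5)) = True IMPLIES True = True
NOT ((NOT NOT (x2 OR x5) IMPLIES x3) OR (NOT (x6 OR x2) AND x2)) IMPLIES (((x3 OR x5) IMPLIES (x6 IMPLIES x2)) IMPLIES NOT (x2 OR NOT (x3 IMPLIES x5))) = True IMPLIES True = True

True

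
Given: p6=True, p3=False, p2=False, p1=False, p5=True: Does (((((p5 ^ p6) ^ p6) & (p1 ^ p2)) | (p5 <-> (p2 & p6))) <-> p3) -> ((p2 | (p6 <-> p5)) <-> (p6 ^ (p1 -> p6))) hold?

p5 ^ p6 = True ^ True = False
(p5 ^ p6) ^ p6 = False ^ True = True
p1 ^ p2 = False ^ False = False
((p5 ^ p6) ^ p6) & (p1 ^ p2) = True & False = False
p2 & p6 = False & True = False
p5 <-> (p2 & p6) = True <-> False = False
(((p5 ^ p6) ^ p6) & (p1 ^ p2)) | (p5 <-> (p2 & p6)) = False | False = False
((((p5 ^ p6) ^ p6) & (p1 ^ p2)) | (p5 <-> (p2 & p6))) <-> p3 = False <-> False = True
p6 <-> p5 = True <-> True = True
p2 | (p6 <-> p5) = False | True = True
p1 -> p6 = False -> True = True
p6 ^ (p1 -> p6) = True ^ True = False
(p2 | (p6 <-> p5)) <-> (p6 ^ (p1 -> p6)) = True <-> False = False
(((((p5 ^ p6) ^ p6) & (p1 ^ p2)) | (p5 <-> (p2 & p6))) <-> p3) -> ((p2 | (p6 <-> p5)) <-> (p6 ^ (p1 -> p6))) = True -> False = False

False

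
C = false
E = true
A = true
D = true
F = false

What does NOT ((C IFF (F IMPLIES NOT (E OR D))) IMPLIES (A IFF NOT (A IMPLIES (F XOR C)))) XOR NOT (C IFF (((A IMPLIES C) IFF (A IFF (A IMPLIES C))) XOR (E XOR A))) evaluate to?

E OR D = true OR true = true
NOT (E OR D) = NOT true = false
F IMPLIES NOT (E OR D) = false IMPLIES false = true
C IFF (F IMPLIES NOT (E OR D)) = false IFF true = false
F XOR C = false XOR false = false
A IMPLIES (F XOR C) = true IMPLIES false = false
NOT (A IMPLIES (F XOR C)) = NOT false = true
A IFF NOT (A IMPLIES (F XOR C)) = true IFF true = true
(C IFF (F IMPLIES NOT (E OR D))) IMPLIES (A IFF NOT (A IMPLIES (F XOR C))) = false IMPLIES true = true
NOT ((C IFF (F IMPLIES NOT (E OR D))) IMPLIES (A IFF NOT (A IMPLIES (F XOR C)))) = NOT true = false
A IMPLIES C = true IMPLIES false = false
A IMPLIES C = true IMPLIES false = false
A IFF (A IMPLIES C) = true IFF false = false
(A IMPLIES C) IFF (A IFF (A IMPLIES C)) = false IFF false = true
E XOR A = true XOR true = false
((A IMPLIES C) IFF (A IFF (A IMPLIES C))) XOR (E XOR A) = true XOR false = true
C IFF (((A IMPLIES C) IFF (A IFF (A IMPLIES C))) XOR (E XOR A)) = false IFF true = false
NOT (C IFF (((A IMPLIES C) IFF (A IFF (A IMPLIES C))) XOR (E XOR A))) = NOT false = true
NOT ((C IFF (F IMPLIES NOT (E OR D))) IMPLIES (A IFF NOT (A IMPLIES (F XOR C)))) XOR NOT (C IFF (((A IMPLIES C) IFF (A IFF (A IMPLIES C))) XOR (E XOR A))) = false XOR true = true

true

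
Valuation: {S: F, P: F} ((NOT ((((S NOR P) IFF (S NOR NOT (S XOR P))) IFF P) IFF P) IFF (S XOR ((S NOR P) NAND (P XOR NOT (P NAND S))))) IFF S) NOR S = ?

Substituting S=F, P=F:
S NOR P = F NOR F = T
S XOR P = F XOR F = F
NOT (S XOR P) = NOT F = T
S NOR NOT (S XOR P) = F NOR T = F
(S NOR P) IFF (S NOR NOT (S XOR P)) = T IFF F = F
((S NOR P) IFF (S NOR NOT (S XOR P))) IFF P = F IFF F = T
(((S NOR P) IFF (S NOR NOT (S XOR P))) IFF P) IFF P = T IFF F = F
NOT ((((S NOR P) IFF (S NOR NOT (S XOR P))) IFF P) IFF P) = NOT F = T
S NOR P = F NOR F = T
P NAND S = F NAND F = T
NOT (P NAND S) = NOT T = F
P XOR NOT (P NAND S) = F XOR F = F
(S NOR P) NAND (P XOR NOT (P NAND S)) = T NAND F = T
S XOR ((S NOR P) NAND (P XOR NOT (P NAND S))) = F XOR T = T
NOT ((((S NOR P) IFF (S NOR NOT (S XOR P))) IFF P) IFF P) IFF (S XOR ((S NOR P) NAND (P XOR NOT (P NAND S)))) = T IFF T = T
(NOT ((((S NOR P) IFF (S NOR NOT (S XOR P))) IFF P) IFF P) IFF (S XOR ((S NOR P) NAND (P XOR NOT (P NAND S))))) IFF S = T IFF F = F
((NOT ((((S NOR P) IFF (S NOR NOT (S XOR P))) IFF P) IFF P) IFF (S XOR ((S NOR P) NAND (P XOR NOT (P NAND S))))) IFF S) NOR S = F NOR F = T

T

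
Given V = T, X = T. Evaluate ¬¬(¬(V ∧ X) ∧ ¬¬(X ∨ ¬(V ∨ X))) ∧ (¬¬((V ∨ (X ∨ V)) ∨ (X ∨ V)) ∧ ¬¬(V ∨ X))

F

Substituting V=T, X=T:
V ∧ X = T ∧ T = T
¬(V ∧ X) = ¬T = F
V ∨ X = T ∨ T = T
¬(V ∨ X) = ¬T = F
X ∨ ¬(V ∨ X) = T ∨ F = T
¬(X ∨ ¬(V ∨ X)) = ¬T = F
¬¬(X ∨ ¬(V ∨ X)) = ¬F = T
¬(V ∧ X) ∧ ¬¬(X ∨ ¬(V ∨ X)) = F ∧ T = F
¬(¬(V ∧ X) ∧ ¬¬(X ∨ ¬(V ∨ X))) = ¬F = T
¬¬(¬(V ∧ X) ∧ ¬¬(X ∨ ¬(V ∨ X))) = ¬T = F
X ∨ V = T ∨ T = T
V ∨ (X ∨ V) = T ∨ T = T
X ∨ V = T ∨ T = T
(V ∨ (X ∨ V)) ∨ (X ∨ V) = T ∨ T = T
¬((V ∨ (X ∨ V)) ∨ (X ∨ V)) = ¬T = F
¬¬((V ∨ (X ∨ V)) ∨ (X ∨ V)) = ¬F = T
V ∨ X = T ∨ T = T
¬(V ∨ X) = ¬T = F
¬¬(V ∨ X) = ¬F = T
¬¬((V ∨ (X ∨ V)) ∨ (X ∨ V)) ∧ ¬¬(V ∨ X) = T ∧ T = T
¬¬(¬(V ∧ X) ∧ ¬¬(X ∨ ¬(V ∨ X))) ∧ (¬¬((V ∨ (X ∨ V)) ∨ (X ∨ V)) ∧ ¬¬(V ∨ X)) = F ∧ T = F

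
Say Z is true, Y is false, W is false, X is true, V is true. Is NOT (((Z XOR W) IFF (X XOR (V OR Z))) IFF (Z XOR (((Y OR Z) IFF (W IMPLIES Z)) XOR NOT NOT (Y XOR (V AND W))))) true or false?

F

Substituting Z=T, Y=F, W=F, X=T, V=T:
Z XOR W = T XOR F = T
V OR Z = T OR T = T
X XOR (V OR Z) = T XOR T = F
(Z XOR W) IFF (X XOR (V OR Z)) = T IFF F = F
Y OR Z = F OR T = T
W IMPLIES Z = F IMPLIES T = T
(Y OR Z) IFF (W IMPLIES Z) = T IFF T = T
V AND W = T AND F = F
Y XOR (V AND W) = F XOR F = F
NOT (Y XOR (V AND W)) = NOT F = T
NOT NOT (Y XOR (V AND W)) = NOT T = F
((Y OR Z) IFF (W IMPLIES Z)) XOR NOT NOT (Y XOR (V AND W)) = T XOR F = T
Z XOR (((Y OR Z) IFF (W IMPLIES Z)) XOR NOT NOT (Y XOR (V AND W))) = T XOR T = F
((Z XOR W) IFF (X XOR (V OR Z))) IFF (Z XOR (((Y OR Z) IFF (W IMPLIES Z)) XOR NOT NOT (Y XOR (V AND W)))) = F IFF F = T
NOT (((Z XOR W) IFF (X XOR (V OR Z))) IFF (Z XOR (((Y OR Z) IFF (W IMPLIES Z)) XOR NOT NOT (Y XOR (V AND W))))) = NOT T = F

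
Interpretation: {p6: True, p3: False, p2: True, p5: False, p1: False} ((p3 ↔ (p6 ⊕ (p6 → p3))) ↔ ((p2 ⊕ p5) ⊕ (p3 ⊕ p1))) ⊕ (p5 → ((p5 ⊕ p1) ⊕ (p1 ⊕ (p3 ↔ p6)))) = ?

p6 → p3 = True → False = False
p6 ⊕ (p6 → p3) = True ⊕ False = True
p3 ↔ (p6 ⊕ (p6 → p3)) = False ↔ True = False
p2 ⊕ p5 = True ⊕ False = True
p3 ⊕ p1 = False ⊕ False = False
(p2 ⊕ p5) ⊕ (p3 ⊕ p1) = True ⊕ False = True
(p3 ↔ (p6 ⊕ (p6 → p3))) ↔ ((p2 ⊕ p5) ⊕ (p3 ⊕ p1)) = False ↔ True = False
p5 ⊕ p1 = False ⊕ False = False
p3 ↔ p6 = False ↔ True = False
p1 ⊕ (p3 ↔ p6) = False ⊕ False = False
(p5 ⊕ p1) ⊕ (p1 ⊕ (p3 ↔ p6)) = False ⊕ False = False
p5 → ((p5 ⊕ p1) ⊕ (p1 ⊕ (p3 ↔ p6))) = False → False = True
((p3 ↔ (p6 ⊕ (p6 → p3))) ↔ ((p2 ⊕ p5) ⊕ (p3 ⊕ p1))) ⊕ (p5 → ((p5 ⊕ p1) ⊕ (p1 ⊕ (p3 ↔ p6)))) = False ⊕ True = True

True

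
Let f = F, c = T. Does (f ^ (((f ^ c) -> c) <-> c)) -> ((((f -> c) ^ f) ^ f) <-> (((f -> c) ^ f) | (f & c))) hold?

f ^ c = F ^ T = T
(f ^ c) -> c = T -> T = T
((f ^ c) -> c) <-> c = T <-> T = T
f ^ (((f ^ c) -> c) <-> c) = F ^ T = T
f -> c = F -> T = T
(f -> c) ^ f = T ^ F = T
((f -> c) ^ f) ^ f = T ^ F = T
f -> c = F -> T = T
(f -> c) ^ f = T ^ F = T
f & c = F & T = F
((f -> c) ^ f) | (f & c) = T | F = T
(((f -> c) ^ f) ^ f) <-> (((f -> c) ^ f) | (f & c)) = T <-> T = T
(f ^ (((f ^ c) -> c) <-> c)) -> ((((f -> c) ^ f) ^ f) <-> (((f -> c) ^ f) | (f & c))) = T -> T = T

T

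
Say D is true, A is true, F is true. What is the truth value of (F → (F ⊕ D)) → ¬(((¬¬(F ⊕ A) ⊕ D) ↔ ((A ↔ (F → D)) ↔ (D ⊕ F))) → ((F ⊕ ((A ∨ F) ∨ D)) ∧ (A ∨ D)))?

F ⊕ D = True ⊕ True = False
F → (F ⊕ D) = True → False = False
F ⊕ A = True ⊕ True = False
¬(F ⊕ A) = ¬False = True
¬¬(F ⊕ A) = ¬True = False
¬¬(F ⊕ A) ⊕ D = False ⊕ True = True
F → D = True → True = True
A ↔ (F → D) = True ↔ True = True
D ⊕ F = True ⊕ True = False
(A ↔ (F → D)) ↔ (D ⊕ F) = True ↔ False = False
(¬¬(F ⊕ A) ⊕ D) ↔ ((A ↔ (F → D)) ↔ (D ⊕ F)) = True ↔ False = False
A ∨ F = True ∨ True = True
(A ∨ F) ∨ D = True ∨ True = True
F ⊕ ((A ∨ F) ∨ D) = True ⊕ True = False
A ∨ D = True ∨ True = True
(F ⊕ ((A ∨ F) ∨ D)) ∧ (A ∨ D) = False ∧ True = False
((¬¬(F ⊕ A) ⊕ D) ↔ ((A ↔ (F → D)) ↔ (D ⊕ F))) → ((F ⊕ ((A ∨ F) ∨ D)) ∧ (A ∨ D)) = False → False = True
¬(((¬¬(F ⊕ A) ⊕ D) ↔ ((A ↔ (F → D)) ↔ (D ⊕ F))) → ((F ⊕ ((A ∨ F) ∨ D)) ∧ (A ∨ D))) = ¬True = False
(F → (F ⊕ D)) → ¬(((¬¬(F ⊕ A) ⊕ D) ↔ ((A ↔ (F → D)) ↔ (D ⊕ F))) → ((F ⊕ ((A ∨ F) ∨ D)) ∧ (A ∨ D))) = False → False = True

True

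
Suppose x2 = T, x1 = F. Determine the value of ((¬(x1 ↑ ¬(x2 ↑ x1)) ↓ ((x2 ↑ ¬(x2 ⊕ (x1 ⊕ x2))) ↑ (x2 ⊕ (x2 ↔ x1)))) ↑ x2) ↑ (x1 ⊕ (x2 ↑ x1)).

F

x2 ↑ x1 = T ↑ F = T
¬(x2 ↑ x1) = ¬T = F
x1 ↑ ¬(x2 ↑ x1) = F ↑ F = T
¬(x1 ↑ ¬(x2 ↑ x1)) = ¬T = F
x1 ⊕ x2 = F ⊕ T = T
x2 ⊕ (x1 ⊕ x2) = T ⊕ T = F
¬(x2 ⊕ (x1 ⊕ x2)) = ¬F = T
x2 ↑ ¬(x2 ⊕ (x1 ⊕ x2)) = T ↑ T = F
x2 ↔ x1 = T ↔ F = F
x2 ⊕ (x2 ↔ x1) = T ⊕ F = T
(x2 ↑ ¬(x2 ⊕ (x1 ⊕ x2))) ↑ (x2 ⊕ (x2 ↔ x1)) = F ↑ T = T
¬(x1 ↑ ¬(x2 ↑ x1)) ↓ ((x2 ↑ ¬(x2 ⊕ (x1 ⊕ x2))) ↑ (x2 ⊕ (x2 ↔ x1))) = F ↓ T = F
(¬(x1 ↑ ¬(x2 ↑ x1)) ↓ ((x2 ↑ ¬(x2 ⊕ (x1 ⊕ x2))) ↑ (x2 ⊕ (x2 ↔ x1)))) ↑ x2 = F ↑ T = T
x2 ↑ x1 = T ↑ F = T
x1 ⊕ (x2 ↑ x1) = F ⊕ T = T
((¬(x1 ↑ ¬(x2 ↑ x1)) ↓ ((x2 ↑ ¬(x2 ⊕ (x1 ⊕ x2))) ↑ (x2 ⊕ (x2 ↔ x1)))) ↑ x2) ↑ (x1 ⊕ (x2 ↑ x1)) = T ↑ T = F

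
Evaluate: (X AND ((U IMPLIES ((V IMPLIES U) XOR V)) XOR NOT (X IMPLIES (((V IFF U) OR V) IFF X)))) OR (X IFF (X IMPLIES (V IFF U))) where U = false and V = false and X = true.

V IMPLIES U = false IMPLIES false = true
(V IMPLIES U) XOR V = true XOR false = true
U IMPLIES ((V IMPLIES U) XOR V) = false IMPLIES true = true
V IFF U = false IFF false = true
(V IFF U) OR V = true OR false = true
((V IFF U) OR V) IFF X = true IFF true = true
X IMPLIES (((V IFF U) OR V) IFF X) = true IMPLIES true = true
NOT (X IMPLIES (((V IFF U) OR V) IFF X)) = NOT true = false
(U IMPLIES ((V IMPLIES U) XOR V)) XOR NOT (X IMPLIES (((V IFF U) OR V) IFF X)) = true XOR false = true
X AND ((U IMPLIES ((V IMPLIES U) XOR V)) XOR NOT (X IMPLIES (((V IFF U) OR V) IFF X))) = true AND true = true
V IFF U = false IFF false = true
X IMPLIES (V IFF U) = true IMPLIES true = true
X IFF (X IMPLIES (V IFF U)) = true IFF true = true
(X AND ((U IMPLIES ((V IMPLIES U) XOR V)) XOR NOT (X IMPLIES (((V IFF U) OR V) IFF X)))) OR (X IFF (X IMPLIES (V IFF U))) = true OR true = true

true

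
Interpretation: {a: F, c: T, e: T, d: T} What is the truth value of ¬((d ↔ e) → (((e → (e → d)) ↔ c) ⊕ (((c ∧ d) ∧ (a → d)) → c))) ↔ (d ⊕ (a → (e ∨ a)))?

F

d ↔ e = T ↔ T = T
e → d = T → T = T
e → (e → d) = T → T = T
(e → (e → d)) ↔ c = T ↔ T = T
c ∧ d = T ∧ T = T
a → d = F → T = T
(c ∧ d) ∧ (a → d) = T ∧ T = T
((c ∧ d) ∧ (a → d)) → c = T → T = T
((e → (e → d)) ↔ c) ⊕ (((c ∧ d) ∧ (a → d)) → c) = T ⊕ T = F
(d ↔ e) → (((e → (e → d)) ↔ c) ⊕ (((c ∧ d) ∧ (a → d)) → c)) = T → F = F
¬((d ↔ e) → (((e → (e → d)) ↔ c) ⊕ (((c ∧ d) ∧ (a → d)) → c))) = ¬F = T
e ∨ a = T ∨ F = T
a → (e ∨ a) = F → T = T
d ⊕ (a → (e ∨ a)) = T ⊕ T = F
¬((d ↔ e) → (((e → (e → d)) ↔ c) ⊕ (((c ∧ d) ∧ (a → d)) → c))) ↔ (d ⊕ (a → (e ∨ a))) = T ↔ F = F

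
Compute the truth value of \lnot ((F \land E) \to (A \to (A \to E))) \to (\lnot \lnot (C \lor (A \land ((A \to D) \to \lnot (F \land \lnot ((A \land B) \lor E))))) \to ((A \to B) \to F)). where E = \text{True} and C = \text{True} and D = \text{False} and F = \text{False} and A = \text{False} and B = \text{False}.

\text{True}

F \land E = \text{False} \land \text{True} = \text{False}
A \to E = \text{False} \to \text{True} = \text{True}
A \to (A \to E) = \text{False} \to \text{True} = \text{True}
(F \land E) \to (A \to (A \to E)) = \text{False} \to \text{True} = \text{True}
\lnot ((F \land E) \to (A \to (A \to E))) = \lnot \text{True} = \text{False}
A \to D = \text{False} \to \text{False} = \text{True}
A \land B = \text{False} \land \text{False} = \text{False}
(A \land B) \lor E = \text{False} \lor \text{True} = \text{True}
\lnot ((A \land B) \lor E) = \lnot \text{True} = \text{False}
F \land \lnot ((A \land B) \lor E) = \text{False} \land \text{False} = \text{False}
\lnot (F \land \lnot ((A \land B) \lor E)) = \lnot \text{False} = \text{True}
(A \to D) \to \lnot (F \land \lnot ((A \land B) \lor E)) = \text{True} \to \text{True} = \text{True}
A \land ((A \to D) \to \lnot (F \land \lnot ((A \land B) \lor E))) = \text{False} \land \text{True} = \text{False}
C \lor (A \land ((A \to D) \to \lnot (F \land \lnot ((A \land B) \lor E)))) = \text{True} \lor \text{False} = \text{True}
\lnot (C \lor (A \land ((A \to D) \to \lnot (F \land \lnot ((A \land B) \lor E))))) = \lnot \text{True} = \text{False}
\lnot \lnot (C \lor (A \land ((A \to D) \to \lnot (F \land \lnot ((A \land B) \lor E))))) = \lnot \text{False} = \text{True}
A \to B = \text{False} \to \text{False} = \text{True}
(A \to B) \to F = \text{True} \to \text{False} = \text{False}
\lnot \lnot (C \lor (A \land ((A \to D) \to \lnot (F \land \lnot ((A \land B) \lor E))))) \to ((A \to B) \to F) = \text{True} \to \text{False} = \text{False}
\lnot ((F \land E) \to (A \to (A \to E))) \to (\lnot \lnot (C \lor (A \land ((A \to D) \to \lnot (F \land \lnot ((A \land B) \lor E))))) \to ((A \to B) \to F)) = \text{False} \to \text{False} = \text{True}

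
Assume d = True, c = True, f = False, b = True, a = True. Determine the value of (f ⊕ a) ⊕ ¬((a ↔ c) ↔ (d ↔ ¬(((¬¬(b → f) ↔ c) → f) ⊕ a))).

True

Substituting d=True, c=True, f=False, b=True, a=True:
f ⊕ a = False ⊕ True = True
a ↔ c = True ↔ True = True
b → f = True → False = False
¬(b → f) = ¬False = True
¬¬(b → f) = ¬True = False
¬¬(b → f) ↔ c = False ↔ True = False
(¬¬(b → f) ↔ c) → f = False → False = True
((¬¬(b → f) ↔ c) → f) ⊕ a = True ⊕ True = False
¬(((¬¬(b → f) ↔ c) → f) ⊕ a) = ¬False = True
d ↔ ¬(((¬¬(b → f) ↔ c) → f) ⊕ a) = True ↔ True = True
(a ↔ c) ↔ (d ↔ ¬(((¬¬(b → f) ↔ c) → f) ⊕ a)) = True ↔ True = True
¬((a ↔ c) ↔ (d ↔ ¬(((¬¬(b → f) ↔ c) → f) ⊕ a))) = ¬True = False
(f ⊕ a) ⊕ ¬((a ↔ c) ↔ (d ↔ ¬(((¬¬(b → f) ↔ c) → f) ⊕ a))) = True ⊕ False = True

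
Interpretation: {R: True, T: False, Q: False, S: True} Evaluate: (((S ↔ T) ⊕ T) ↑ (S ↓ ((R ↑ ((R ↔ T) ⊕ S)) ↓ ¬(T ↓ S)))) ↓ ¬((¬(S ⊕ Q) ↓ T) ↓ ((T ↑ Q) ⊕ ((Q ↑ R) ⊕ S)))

False

S ↔ T = True ↔ False = False
(S ↔ T) ⊕ T = False ⊕ False = False
R ↔ T = True ↔ False = False
(R ↔ T) ⊕ S = False ⊕ True = True
R ↑ ((R ↔ T) ⊕ S) = True ↑ True = False
T ↓ S = False ↓ True = False
¬(T ↓ S) = ¬False = True
(R ↑ ((R ↔ T) ⊕ S)) ↓ ¬(T ↓ S) = False ↓ True = False
S ↓ ((R ↑ ((R ↔ T) ⊕ S)) ↓ ¬(T ↓ S)) = True ↓ False = False
((S ↔ T) ⊕ T) ↑ (S ↓ ((R ↑ ((R ↔ T) ⊕ S)) ↓ ¬(T ↓ S))) = False ↑ False = True
S ⊕ Q = True ⊕ False = True
¬(S ⊕ Q) = ¬True = False
¬(S ⊕ Q) ↓ T = False ↓ False = True
T ↑ Q = False ↑ False = True
Q ↑ R = False ↑ True = True
(Q ↑ R) ⊕ S = True ⊕ True = False
(T ↑ Q) ⊕ ((Q ↑ R) ⊕ S) = True ⊕ False = True
(¬(S ⊕ Q) ↓ T) ↓ ((T ↑ Q) ⊕ ((Q ↑ R) ⊕ S)) = True ↓ True = False
¬((¬(S ⊕ Q) ↓ T) ↓ ((T ↑ Q) ⊕ ((Q ↑ R) ⊕ S))) = ¬False = True
(((S ↔ T) ⊕ T) ↑ (S ↓ ((R ↑ ((R ↔ T) ⊕ S)) ↓ ¬(T ↓ S)))) ↓ ¬((¬(S ⊕ Q) ↓ T) ↓ ((T ↑ Q) ⊕ ((Q ↑ R) ⊕ S))) = True ↓ True = False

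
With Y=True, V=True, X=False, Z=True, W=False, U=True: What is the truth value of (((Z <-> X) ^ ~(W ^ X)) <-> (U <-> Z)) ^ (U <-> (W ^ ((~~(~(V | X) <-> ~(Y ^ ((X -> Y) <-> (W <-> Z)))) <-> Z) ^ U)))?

Z <-> X = True <-> False = False
W ^ X = False ^ False = False
~(W ^ X) = ~False = True
(Z <-> X) ^ ~(W ^ X) = False ^ True = True
U <-> Z = True <-> True = True
((Z <-> X) ^ ~(W ^ X)) <-> (U <-> Z) = True <-> True = True
V | X = True | False = True
~(V | X) = ~True = False
X -> Y = False -> True = True
W <-> Z = False <-> True = False
(X -> Y) <-> (W <-> Z) = True <-> False = False
Y ^ ((X -> Y) <-> (W <-> Z)) = True ^ False = True
~(Y ^ ((X -> Y) <-> (W <-> Z))) = ~True = False
~(V | X) <-> ~(Y ^ ((X -> Y) <-> (W <-> Z))) = False <-> False = True
~(~(V | X) <-> ~(Y ^ ((X -> Y) <-> (W <-> Z)))) = ~True = False
~~(~(V | X) <-> ~(Y ^ ((X -> Y) <-> (W <-> Z)))) = ~False = True
~~(~(V | X) <-> ~(Y ^ ((X -> Y) <-> (W <-> Z)))) <-> Z = True <-> True = True
(~~(~(V | X) <-> ~(Y ^ ((X -> Y) <-> (W <-> Z)))) <-> Z) ^ U = True ^ True = False
W ^ ((~~(~(V | X) <-> ~(Y ^ ((X -> Y) <-> (W <-> Z)))) <-> Z) ^ U) = False ^ False = False
U <-> (W ^ ((~~(~(V | X) <-> ~(Y ^ ((X -> Y) <-> (W <-> Z)))) <-> Z) ^ U)) = True <-> False = False
(((Z <-> X) ^ ~(W ^ X)) <-> (U <-> Z)) ^ (U <-> (W ^ ((~~(~(V | X) <-> ~(Y ^ ((X -> Y) <-> (W <-> Z)))) <-> Z) ^ U))) = True ^ False = True

True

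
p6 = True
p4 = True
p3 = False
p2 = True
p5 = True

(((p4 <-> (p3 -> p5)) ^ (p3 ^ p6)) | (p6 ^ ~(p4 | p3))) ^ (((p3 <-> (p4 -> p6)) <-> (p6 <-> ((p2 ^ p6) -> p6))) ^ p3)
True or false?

p3 -> p5 = False -> True = True
p4 <-> (p3 -> p5) = True <-> True = True
p3 ^ p6 = False ^ True = True
(p4 <-> (p3 -> p5)) ^ (p3 ^ p6) = True ^ True = False
p4 | p3 = True | False = True
~(p4 | p3) = ~True = False
p6 ^ ~(p4 | p3) = True ^ False = True
((p4 <-> (p3 -> p5)) ^ (p3 ^ p6)) | (p6 ^ ~(p4 | p3)) = False | True = True
p4 -> p6 = True -> True = True
p3 <-> (p4 -> p6) = False <-> True = False
p2 ^ p6 = True ^ True = False
(p2 ^ p6) -> p6 = False -> True = True
p6 <-> ((p2 ^ p6) -> p6) = True <-> True = True
(p3 <-> (p4 -> p6)) <-> (p6 <-> ((p2 ^ p6) -> p6)) = False <-> True = False
((p3 <-> (p4 -> p6)) <-> (p6 <-> ((p2 ^ p6) -> p6))) ^ p3 = False ^ False = False
(((p4 <-> (p3 -> p5)) ^ (p3 ^ p6)) | (p6 ^ ~(p4 | p3))) ^ (((p3 <-> (p4 -> p6)) <-> (p6 <-> ((p2 ^ p6) -> p6))) ^ p3) = True ^ False = True

True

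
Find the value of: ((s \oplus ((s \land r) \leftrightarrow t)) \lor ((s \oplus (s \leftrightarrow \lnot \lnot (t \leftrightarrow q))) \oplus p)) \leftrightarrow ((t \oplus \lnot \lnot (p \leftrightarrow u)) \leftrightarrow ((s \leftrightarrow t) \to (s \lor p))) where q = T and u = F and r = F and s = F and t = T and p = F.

T

s \land r = F \land F = F
(s \land r) \leftrightarrow t = F \leftrightarrow T = F
s \oplus ((s \land r) \leftrightarrow t) = F \oplus F = F
t \leftrightarrow q = T \leftrightarrow T = T
\lnot (t \leftrightarrow q) = \lnot T = F
\lnot \lnot (t \leftrightarrow q) = \lnot F = T
s \leftrightarrow \lnot \lnot (t \leftrightarrow q) = F \leftrightarrow T = F
s \oplus (s \leftrightarrow \lnot \lnot (t \leftrightarrow q)) = F \oplus F = F
(s \oplus (s \leftrightarrow \lnot \lnot (t \leftrightarrow q))) \oplus p = F \oplus F = F
(s \oplus ((s \land r) \leftrightarrow t)) \lor ((s \oplus (s \leftrightarrow \lnot \lnot (t \leftrightarrow q))) \oplus p) = F \lor F = F
p \leftrightarrow u = F \leftrightarrow F = T
\lnot (p \leftrightarrow u) = \lnot T = F
\lnot \lnot (p \leftrightarrow u) = \lnot F = T
t \oplus \lnot \lnot (p \leftrightarrow u) = T \oplus T = F
s \leftrightarrow t = F \leftrightarrow T = F
s \lor p = F \lor F = F
(s \leftrightarrow t) \to (s \lor p) = F \to F = T
(t \oplus \lnot \lnot (p \leftrightarrow u)) \leftrightarrow ((s \leftrightarrow t) \to (s \lor p)) = F \leftrightarrow T = F
((s \oplus ((s \land r) \leftrightarrow t)) \lor ((s \oplus (s \leftrightarrow \lnot \lnot (t \leftrightarrow q))) \oplus p)) \leftrightarrow ((t \oplus \lnot \lnot (p \leftrightarrow u)) \leftrightarrow ((s \leftrightarrow t) \to (s \lor p))) = F \leftrightarrow F = T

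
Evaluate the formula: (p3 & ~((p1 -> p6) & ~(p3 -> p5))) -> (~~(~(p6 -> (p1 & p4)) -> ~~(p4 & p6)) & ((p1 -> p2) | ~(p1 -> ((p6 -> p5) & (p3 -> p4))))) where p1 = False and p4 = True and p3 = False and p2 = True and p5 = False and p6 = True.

p1 -> p6 = False -> True = True
p3 -> p5 = False -> False = True
~(p3 -> p5) = ~True = False
(p1 -> p6) & ~(p3 -> p5) = True & False = False
~((p1 -> p6) & ~(p3 -> p5)) = ~False = True
p3 & ~((p1 -> p6) & ~(p3 -> p5)) = False & True = False
p1 & p4 = False & True = False
p6 -> (p1 & p4) = True -> False = False
~(p6 -> (p1 & p4)) = ~False = True
p4 & p6 = True & True = True
~(p4 & p6) = ~True = False
~~(p4 & p6) = ~False = True
~(p6 -> (p1 & p4)) -> ~~(p4 & p6) = True -> True = True
~(~(p6 -> (p1 & p4)) -> ~~(p4 & p6)) = ~True = False
~~(~(p6 -> (p1 & p4)) -> ~~(p4 & p6)) = ~False = True
p1 -> p2 = False -> True = True
p6 -> p5 = True -> False = False
p3 -> p4 = False -> True = True
(p6 -> p5) & (p3 -> p4) = False & True = False
p1 -> ((p6 -> p5) & (p3 -> p4)) = False -> False = True
~(p1 -> ((p6 -> p5) & (p3 -> p4))) = ~True = False
(p1 -> p2) | ~(p1 -> ((p6 -> p5) & (p3 -> p4))) = True | False = True
~~(~(p6 -> (p1 & p4)) -> ~~(p4 & p6)) & ((p1 -> p2) | ~(p1 -> ((p6 -> p5) & (p3 -> p4)))) = True & True = True
(p3 & ~((p1 -> p6) & ~(p3 -> p5))) -> (~~(~(p6 -> (p1 & p4)) -> ~~(p4 & p6)) & ((p1 -> p2) | ~(p1 -> ((p6 -> p5) & (p3 -> p4))))) = False -> True = True

True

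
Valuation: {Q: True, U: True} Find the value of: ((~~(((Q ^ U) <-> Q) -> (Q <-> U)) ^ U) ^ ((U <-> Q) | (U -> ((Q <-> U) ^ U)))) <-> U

True

Q ^ U = True ^ True = False
(Q ^ U) <-> Q = False <-> True = False
Q <-> U = True <-> True = True
((Q ^ U) <-> Q) -> (Q <-> U) = False -> True = True
~(((Q ^ U) <-> Q) -> (Q <-> U)) = ~True = False
~~(((Q ^ U) <-> Q) -> (Q <-> U)) = ~False = True
~~(((Q ^ U) <-> Q) -> (Q <-> U)) ^ U = True ^ True = False
U <-> Q = True <-> True = True
Q <-> U = True <-> True = True
(Q <-> U) ^ U = True ^ True = False
U -> ((Q <-> U) ^ U) = True -> False = False
(U <-> Q) | (U -> ((Q <-> U) ^ U)) = True | False = True
(~~(((Q ^ U) <-> Q) -> (Q <-> U)) ^ U) ^ ((U <-> Q) | (U -> ((Q <-> U) ^ U))) = False ^ True = True
((~~(((Q ^ U) <-> Q) -> (Q <-> U)) ^ U) ^ ((U <-> Q) | (U -> ((Q <-> U) ^ U)))) <-> U = True <-> True = True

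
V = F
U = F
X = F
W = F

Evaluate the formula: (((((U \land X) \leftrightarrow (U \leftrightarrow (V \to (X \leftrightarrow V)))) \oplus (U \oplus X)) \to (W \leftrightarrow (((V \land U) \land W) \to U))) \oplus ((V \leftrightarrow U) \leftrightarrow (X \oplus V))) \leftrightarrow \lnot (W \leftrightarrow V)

T

U \land X = F \land F = F
X \leftrightarrow V = F \leftrightarrow F = T
V \to (X \leftrightarrow V) = F \to T = T
U \leftrightarrow (V \to (X \leftrightarrow V)) = F \leftrightarrow T = F
(U \land X) \leftrightarrow (U \leftrightarrow (V \to (X \leftrightarrow V))) = F \leftrightarrow F = T
U \oplus X = F \oplus F = F
((U \land X) \leftrightarrow (U \leftrightarrow (V \to (X \leftrightarrow V)))) \oplus (U \oplus X) = T \oplus F = T
V \land U = F \land F = F
(V \land U) \land W = F \land F = F
((V \land U) \land W) \to U = F \to F = T
W \leftrightarrow (((V \land U) \land W) \to U) = F \leftrightarrow T = F
(((U \land X) \leftrightarrow (U \leftrightarrow (V \to (X \leftrightarrow V)))) \oplus (U \oplus X)) \to (W \leftrightarrow (((V \land U) \land W) \to U)) = T \to F = F
V \leftrightarrow U = F \leftrightarrow F = T
X \oplus V = F \oplus F = F
(V \leftrightarrow U) \leftrightarrow (X \oplus V) = T \leftrightarrow F = F
((((U \land X) \leftrightarrow (U \leftrightarrow (V \to (X \leftrightarrow V)))) \oplus (U \oplus X)) \to (W \leftrightarrow (((V \land U) \land W) \to U))) \oplus ((V \leftrightarrow U) \leftrightarrow (X \oplus V)) = F \oplus F = F
W \leftrightarrow V = F \leftrightarrow F = T
\lnot (W \leftrightarrow V) = \lnot T = F
(((((U \land X) \leftrightarrow (U \leftrightarrow (V \to (X \leftrightarrow V)))) \oplus (U \oplus X)) \to (W \leftrightarrow (((V \land U) \land W) \to U))) \oplus ((V \leftrightarrow U) \leftrightarrow (X \oplus V))) \leftrightarrow \lnot (W \leftrightarrow V) = F \leftrightarrow F = T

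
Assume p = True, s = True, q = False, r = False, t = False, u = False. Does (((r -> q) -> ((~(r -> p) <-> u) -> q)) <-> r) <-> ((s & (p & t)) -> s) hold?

r -> q = False -> False = True
r -> p = False -> True = True
~(r -> p) = ~True = False
~(r -> p) <-> u = False <-> False = True
(~(r -> p) <-> u) -> q = True -> False = False
(r -> q) -> ((~(r -> p) <-> u) -> q) = True -> False = False
((r -> q) -> ((~(r -> p) <-> u) -> q)) <-> r = False <-> False = True
p & t = True & False = False
s & (p & t) = True & False = False
(s & (p & t)) -> s = False -> True = True
(((r -> q) -> ((~(r -> p) <-> u) -> q)) <-> r) <-> ((s & (p & t)) -> s) = True <-> True = True

True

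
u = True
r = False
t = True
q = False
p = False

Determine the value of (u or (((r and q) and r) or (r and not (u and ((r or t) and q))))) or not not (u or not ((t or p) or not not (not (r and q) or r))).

r and q = False and False = False
(r and q) and r = False and False = False
r or t = False or True = True
(r or t) and q = True and False = False
u and ((r or t) and q) = True and False = False
not (u and ((r or t) and q)) = not False = True
r and not (u and ((r or t) and q)) = False and True = False
((r and q) and r) or (r and not (u and ((r or t) and q))) = False or False = False
u or (((r and q) and r) or (r and not (u and ((r or t) and q)))) = True or False = True
t or p = True or False = True
r and q = False and False = False
not (r and q) = not False = True
not (r and q) or r = True or False = True
not (not (r and q) or r) = not True = False
not not (not (r and q) or r) = not False = True
(t or p) or not not (not (r and q) or r) = True or True = True
not ((t or p) or not not (not (r and q) or r)) = not True = False
u or not ((t or p) or not not (not (r and q) or r)) = True or False = True
not (u or not ((t or p) or not not (not (r and q) or r))) = not True = False
not not (u or not ((t or p) or not not (not (r and q) or r))) = not False = True
(u or (((r and q) and r) or (r and not (u and ((r or t) and q))))) or not not (u or not ((t or p) or not not (not (r and q) or r))) = True or True = True

True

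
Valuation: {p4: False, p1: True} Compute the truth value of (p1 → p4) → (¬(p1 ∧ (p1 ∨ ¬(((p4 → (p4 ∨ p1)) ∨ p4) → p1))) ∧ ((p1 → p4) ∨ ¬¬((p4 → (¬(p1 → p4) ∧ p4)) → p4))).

p1 → p4 = True → False = False
p4 ∨ p1 = False ∨ True = True
p4 → (p4 ∨ p1) = False → True = True
(p4 → (p4 ∨ p1)) ∨ p4 = True ∨ False = True
((p4 → (p4 ∨ p1)) ∨ p4) → p1 = True → True = True
¬(((p4 → (p4 ∨ p1)) ∨ p4) → p1) = ¬True = False
p1 ∨ ¬(((p4 → (p4 ∨ p1)) ∨ p4) → p1) = True ∨ False = True
p1 ∧ (p1 ∨ ¬(((p4 → (p4 ∨ p1)) ∨ p4) → p1)) = True ∧ True = True
¬(p1 ∧ (p1 ∨ ¬(((p4 → (p4 ∨ p1)) ∨ p4) → p1))) = ¬True = False
p1 → p4 = True → False = False
p1 → p4 = True → False = False
¬(p1 → p4) = ¬False = True
¬(p1 → p4) ∧ p4 = True ∧ False = False
p4 → (¬(p1 → p4) ∧ p4) = False → False = True
(p4 → (¬(p1 → p4) ∧ p4)) → p4 = True → False = False
¬((p4 → (¬(p1 → p4) ∧ p4)) → p4) = ¬False = True
¬¬((p4 → (¬(p1 → p4) ∧ p4)) → p4) = ¬True = False
(p1 → p4) ∨ ¬¬((p4 → (¬(p1 → p4) ∧ p4)) → p4) = False ∨ False = False
¬(p1 ∧ (p1 ∨ ¬(((p4 → (p4 ∨ p1)) ∨ p4) → p1))) ∧ ((p1 → p4) ∨ ¬¬((p4 → (¬(p1 → p4) ∧ p4)) → p4)) = False ∧ False = False
(p1 → p4) → (¬(p1 ∧ (p1 ∨ ¬(((p4 → (p4 ∨ p1)) ∨ p4) → p1))) ∧ ((p1 → p4) ∨ ¬¬((p4 → (¬(p1 → p4) ∧ p4)) → p4))) = False → False = True

True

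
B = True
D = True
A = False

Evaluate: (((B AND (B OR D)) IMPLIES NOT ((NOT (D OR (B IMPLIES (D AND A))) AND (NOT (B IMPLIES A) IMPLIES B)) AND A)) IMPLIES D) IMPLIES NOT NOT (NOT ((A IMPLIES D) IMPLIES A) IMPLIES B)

B OR D = True OR True = True
B AND (B OR D) = True AND True = True
D AND A = True AND False = False
B IMPLIES (D AND A) = True IMPLIES False = False
D OR (B IMPLIES (D AND A)) = True OR False = True
NOT (D OR (B IMPLIES (D AND A))) = NOT True = False
B IMPLIES A = True IMPLIES False = False
NOT (B IMPLIES A) = NOT False = True
NOT (B IMPLIES A) IMPLIES B = True IMPLIES True = True
NOT (D OR (B IMPLIES (D AND A))) AND (NOT (B IMPLIES A) IMPLIES B) = False AND True = False
(NOT (D OR (B IMPLIES (D AND A))) AND (NOT (B IMPLIES A) IMPLIES B)) AND A = False AND False = False
NOT ((NOT (D OR (B IMPLIES (D AND A))) AND (NOT (B IMPLIES A) IMPLIES B)) AND A) = NOT False = True
(B AND (B OR D)) IMPLIES NOT ((NOT (D OR (B IMPLIES (D AND A))) AND (NOT (B IMPLIES A) IMPLIES B)) AND A) = True IMPLIES True = True
((B AND (B OR D)) IMPLIES NOT ((NOT (D OR (B IMPLIES (D AND A))) AND (NOT (B IMPLIES A) IMPLIES B)) AND A)) IMPLIES D = True IMPLIES True = True
A IMPLIES D = False IMPLIES True = True
(A IMPLIES D) IMPLIES A = True IMPLIES False = False
NOT ((A IMPLIES D) IMPLIES A) = NOT False = True
NOT ((A IMPLIES D) IMPLIES A) IMPLIES B = True IMPLIES True = True
NOT (NOT ((A IMPLIES D) IMPLIES A) IMPLIES B) = NOT True = False
NOT NOT (NOT ((A IMPLIES D) IMPLIES A) IMPLIES B) = NOT False = True
(((B AND (B OR D)) IMPLIES NOT ((NOT (D OR (B IMPLIES (D AND A))) AND (NOT (B IMPLIES A) IMPLIES B)) AND A)) IMPLIES D) IMPLIES NOT NOT (NOT ((A IMPLIES D) IMPLIES A) IMPLIES B) = True IMPLIES True = True

True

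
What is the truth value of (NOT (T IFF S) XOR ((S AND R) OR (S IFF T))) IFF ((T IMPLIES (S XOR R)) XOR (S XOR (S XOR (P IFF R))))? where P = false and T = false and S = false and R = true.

true

Substituting P=false, T=false, S=false, R=true:
T IFF S = false IFF false = true
NOT (T IFF S) = NOT true = false
S AND R = false AND true = false
S IFF T = false IFF false = true
(S AND R) OR (S IFF T) = false OR true = true
NOT (T IFF S) XOR ((S AND R) OR (S IFF T)) = false XOR true = true
S XOR R = false XOR true = true
T IMPLIES (S XOR R) = false IMPLIES true = true
P IFF R = false IFF true = false
S XOR (P IFF R) = false XOR false = false
S XOR (S XOR (P IFF R)) = false XOR false = false
(T IMPLIES (S XOR R)) XOR (S XOR (S XOR (P IFF R))) = true XOR false = true
(NOT (T IFF S) XOR ((S AND R) OR (S IFF T))) IFF ((T IMPLIES (S XOR R)) XOR (S XOR (S XOR (P IFF R)))) = true IFF true = true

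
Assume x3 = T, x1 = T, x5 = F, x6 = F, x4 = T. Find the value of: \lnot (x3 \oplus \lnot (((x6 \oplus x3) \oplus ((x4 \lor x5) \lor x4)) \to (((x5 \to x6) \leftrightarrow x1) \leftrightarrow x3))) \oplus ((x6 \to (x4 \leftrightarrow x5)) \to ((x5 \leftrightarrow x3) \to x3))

T

x6 \oplus x3 = F \oplus T = T
x4 \lor x5 = T \lor F = T
(x4 \lor x5) \lor x4 = T \lor T = T
(x6 \oplus x3) \oplus ((x4 \lor x5) \lor x4) = T \oplus T = F
x5 \to x6 = F \to F = T
(x5 \to x6) \leftrightarrow x1 = T \leftrightarrow T = T
((x5 \to x6) \leftrightarrow x1) \leftrightarrow x3 = T \leftrightarrow T = T
((x6 \oplus x3) \oplus ((x4 \lor x5) \lor x4)) \to (((x5 \to x6) \leftrightarrow x1) \leftrightarrow x3) = F \to T = T
\lnot (((x6 \oplus x3) \oplus ((x4 \lor x5) \lor x4)) \to (((x5 \to x6) \leftrightarrow x1) \leftrightarrow x3)) = \lnot T = F
x3 \oplus \lnot (((x6 \oplus x3) \oplus ((x4 \lor x5) \lor x4)) \to (((x5 \to x6) \leftrightarrow x1) \leftrightarrow x3)) = T \oplus F = T
\lnot (x3 \oplus \lnot (((x6 \oplus x3) \oplus ((x4 \lor x5) \lor x4)) \to (((x5 \to x6) \leftrightarrow x1) \leftrightarrow x3))) = \lnot T = F
x4 \leftrightarrow x5 = T \leftrightarrow F = F
x6 \to (x4 \leftrightarrow x5) = F \to F = T
x5 \leftrightarrow x3 = F \leftrightarrow T = F
(x5 \leftrightarrow x3) \to x3 = F \to T = T
(x6 \to (x4 \leftrightarrow x5)) \to ((x5 \leftrightarrow x3) \to x3) = T \to T = T
\lnot (x3 \oplus \lnot (((x6 \oplus x3) \oplus ((x4 \lor x5) \lor x4)) \to (((x5 \to x6) \leftrightarrow x1) \leftrightarrow x3))) \oplus ((x6 \to (x4 \leftrightarrow x5)) \to ((x5 \leftrightarrow x3) \to x3)) = F \oplus T = T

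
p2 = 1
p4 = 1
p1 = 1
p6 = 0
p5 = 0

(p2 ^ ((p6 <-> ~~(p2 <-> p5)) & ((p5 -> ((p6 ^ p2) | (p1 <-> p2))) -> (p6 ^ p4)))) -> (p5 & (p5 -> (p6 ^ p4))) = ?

p2 <-> p5 = 1 <-> 0 = 0
~(p2 <-> p5) = ~0 = 1
~~(p2 <-> p5) = ~1 = 0
p6 <-> ~~(p2 <-> p5) = 0 <-> 0 = 1
p6 ^ p2 = 0 ^ 1 = 1
p1 <-> p2 = 1 <-> 1 = 1
(p6 ^ p2) | (p1 <-> p2) = 1 | 1 = 1
p5 -> ((p6 ^ p2) | (p1 <-> p2)) = 0 -> 1 = 1
p6 ^ p4 = 0 ^ 1 = 1
(p5 -> ((p6 ^ p2) | (p1 <-> p2))) -> (p6 ^ p4) = 1 -> 1 = 1
(p6 <-> ~~(p2 <-> p5)) & ((p5 -> ((p6 ^ p2) | (p1 <-> p2))) -> (p6 ^ p4)) = 1 & 1 = 1
p2 ^ ((p6 <-> ~~(p2 <-> p5)) & ((p5 -> ((p6 ^ p2) | (p1 <-> p2))) -> (p6 ^ p4))) = 1 ^ 1 = 0
p6 ^ p4 = 0 ^ 1 = 1
p5 -> (p6 ^ p4) = 0 -> 1 = 1
p5 & (p5 -> (p6 ^ p4)) = 0 & 1 = 0
(p2 ^ ((p6 <-> ~~(p2 <-> p5)) & ((p5 -> ((p6 ^ p2) | (p1 <-> p2))) -> (p6 ^ p4)))) -> (p5 & (p5 -> (p6 ^ p4))) = 0 -> 0 = 1

1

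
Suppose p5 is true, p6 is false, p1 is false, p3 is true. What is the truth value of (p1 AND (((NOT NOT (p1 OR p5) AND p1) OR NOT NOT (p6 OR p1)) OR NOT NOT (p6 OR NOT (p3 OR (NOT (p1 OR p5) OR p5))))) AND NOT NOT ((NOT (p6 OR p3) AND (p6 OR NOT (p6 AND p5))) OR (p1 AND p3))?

p1 OR p5 = false OR true = true
NOT (p1 OR p5) = NOT true = false
NOT NOT (p1 OR p5) = NOT false = true
NOT NOT (p1 OR p5) AND p1 = true AND false = false
p6 OR p1 = false OR false = false
NOT (p6 OR p1) = NOT false = true
NOT NOT (p6 OR p1) = NOT true = false
(NOT NOT (p1 OR p5) AND p1) OR NOT NOT (p6 OR p1) = false OR false = false
p1 OR p5 = false OR true = true
NOT (p1 OR p5) = NOT true = false
NOT (p1 OR p5) OR p5 = false OR true = true
p3 OR (NOT (p1 OR p5) OR p5) = true OR true = true
NOT (p3 OR (NOT (p1 OR p5) OR p5)) = NOT true = false
p6 OR NOT (p3 OR (NOT (p1 OR p5) OR p5)) = false OR false = false
NOT (p6 OR NOT (p3 OR (NOT (p1 OR p5) OR p5))) = NOT false = true
NOT NOT (p6 OR NOT (p3 OR (NOT (p1 OR p5) OR p5))) = NOT true = false
((NOT NOT (p1 OR p5) AND p1) OR NOT NOT (p6 OR p1)) OR NOT NOT (p6 OR NOT (p3 OR (NOT (p1 OR p5) OR p5))) = false OR false = false
p1 AND (((NOT NOT (p1 OR p5) AND p1) OR NOT NOT (p6 OR p1)) OR NOT NOT (p6 OR NOT (p3 OR (NOT (p1 OR p5) OR p5)))) = false AND false = false
p6 OR p3 = false OR true = true
NOT (p6 OR p3) = NOT true = false
p6 AND p5 = false AND true = false
NOT (p6 AND p5) = NOT false = true
p6 OR NOT (p6 AND p5) = false OR true = true
NOT (p6 OR p3) AND (p6 OR NOT (p6 AND p5)) = false AND true = false
p1 AND p3 = false AND true = false
(NOT (p6 OR p3) AND (p6 OR NOT (p6 AND p5))) OR (p1 AND p3) = false OR false = false
NOT ((NOT (p6 OR p3) AND (p6 OR NOT (p6 AND p5))) OR (p1 AND p3)) = NOT false = true
NOT NOT ((NOT (p6 OR p3) AND (p6 OR NOT (p6 AND p5))) OR (p1 AND p3)) = NOT true = false
(p1 AND (((NOT NOT (p1 OR p5) AND p1) OR NOT NOT (p6 OR p1)) OR NOT NOT (p6 OR NOT (p3 OR (NOT (p1 OR p5) OR p5))))) AND NOT NOT ((NOT (p6 OR p3) AND (p6 OR NOT (p6 AND p5))) OR (p1 AND p3)) = false AND false = false

false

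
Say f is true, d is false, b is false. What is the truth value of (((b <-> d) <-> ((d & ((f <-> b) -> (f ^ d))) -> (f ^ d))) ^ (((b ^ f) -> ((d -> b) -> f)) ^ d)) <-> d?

True

b <-> d = False <-> False = True
f <-> b = True <-> False = False
f ^ d = True ^ False = True
(f <-> b) -> (f ^ d) = False -> True = True
d & ((f <-> b) -> (f ^ d)) = False & True = False
f ^ d = True ^ False = True
(d & ((f <-> b) -> (f ^ d))) -> (f ^ d) = False -> True = True
(b <-> d) <-> ((d & ((f <-> b) -> (f ^ d))) -> (f ^ d)) = True <-> True = True
b ^ f = False ^ True = True
d -> b = False -> False = True
(d -> b) -> f = True -> True = True
(b ^ f) -> ((d -> b) -> f) = True -> True = True
((b ^ f) -> ((d -> b) -> f)) ^ d = True ^ False = True
((b <-> d) <-> ((d & ((f <-> b) -> (f ^ d))) -> (f ^ d))) ^ (((b ^ f) -> ((d -> b) -> f)) ^ d) = True ^ True = False
(((b <-> d) <-> ((d & ((f <-> b) -> (f ^ d))) -> (f ^ d))) ^ (((b ^ f) -> ((d -> b) -> f)) ^ d)) <-> d = False <-> False = True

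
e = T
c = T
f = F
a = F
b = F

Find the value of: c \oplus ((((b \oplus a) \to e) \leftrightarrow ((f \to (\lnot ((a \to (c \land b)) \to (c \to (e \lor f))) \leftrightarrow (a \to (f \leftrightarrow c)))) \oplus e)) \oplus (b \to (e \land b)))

Substituting e=T, c=T, f=F, a=F, b=F:
b \oplus a = F \oplus F = F
(b \oplus a) \to e = F \to T = T
c \land b = T \land F = F
a \to (c \land b) = F \to F = T
e \lor f = T \lor F = T
c \to (e \lor f) = T \to T = T
(a \to (c \land b)) \to (c \to (e \lor f)) = T \to T = T
\lnot ((a \to (c \land b)) \to (c \to (e \lor f))) = \lnot T = F
f \leftrightarrow c = F \leftrightarrow T = F
a \to (f \leftrightarrow c) = F \to F = T
\lnot ((a \to (c \land b)) \to (c \to (e \lor f))) \leftrightarrow (a \to (f \leftrightarrow c)) = F \leftrightarrow T = F
f \to (\lnot ((a \to (c \land b)) \to (c \to (e \lor f))) \leftrightarrow (a \to (f \leftrightarrow c))) = F \to F = T
(f \to (\lnot ((a \to (c \land b)) \to (c \to (e \lor f))) \leftrightarrow (a \to (f \leftrightarrow c)))) \oplus e = T \oplus T = F
((b \oplus a) \to e) \leftrightarrow ((f \to (\lnot ((a \to (c \land b)) \to (c \to (e \lor f))) \leftrightarrow (a \to (f \leftrightarrow c)))) \oplus e) = T \leftrightarrow F = F
e \land b = T \land F = F
b \to (e \land b) = F \to F = T
(((b \oplus a) \to e) \leftrightarrow ((f \to (\lnot ((a \to (c \land b)) \to (c \to (e \lor f))) \leftrightarrow (a \to (f \leftrightarrow c)))) \oplus e)) \oplus (b \to (e \land b)) = F \oplus T = T
c \oplus ((((b \oplus a) \to e) \leftrightarrow ((f \to (\lnot ((a \to (c \land b)) \to (c \to (e \lor f))) \leftrightarrow (a \to (f \leftrightarrow c)))) \oplus e)) \oplus (b \to (e \land b))) = T \oplus T = F

F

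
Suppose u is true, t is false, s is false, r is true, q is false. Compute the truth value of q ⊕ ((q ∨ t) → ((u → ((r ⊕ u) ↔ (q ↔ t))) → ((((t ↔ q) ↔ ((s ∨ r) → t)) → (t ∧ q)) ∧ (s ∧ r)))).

T

q ∨ t = F ∨ F = F
r ⊕ u = T ⊕ T = F
q ↔ t = F ↔ F = T
(r ⊕ u) ↔ (q ↔ t) = F ↔ T = F
u → ((r ⊕ u) ↔ (q ↔ t)) = T → F = F
t ↔ q = F ↔ F = T
s ∨ r = F ∨ T = T
(s ∨ r) → t = T → F = F
(t ↔ q) ↔ ((s ∨ r) → t) = T ↔ F = F
t ∧ q = F ∧ F = F
((t ↔ q) ↔ ((s ∨ r) → t)) → (t ∧ q) = F → F = T
s ∧ r = F ∧ T = F
(((t ↔ q) ↔ ((s ∨ r) → t)) → (t ∧ q)) ∧ (s ∧ r) = T ∧ F = F
(u → ((r ⊕ u) ↔ (q ↔ t))) → ((((t ↔ q) ↔ ((s ∨ r) → t)) → (t ∧ q)) ∧ (s ∧ r)) = F → F = T
(q ∨ t) → ((u → ((r ⊕ u) ↔ (q ↔ t))) → ((((t ↔ q) ↔ ((s ∨ r) → t)) → (t ∧ q)) ∧ (s ∧ r))) = F → T = T
q ⊕ ((q ∨ t) → ((u → ((r ⊕ u) ↔ (q ↔ t))) → ((((t ↔ q) ↔ ((s ∨ r) → t)) → (t ∧ q)) ∧ (s ∧ r)))) = F ⊕ T = T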